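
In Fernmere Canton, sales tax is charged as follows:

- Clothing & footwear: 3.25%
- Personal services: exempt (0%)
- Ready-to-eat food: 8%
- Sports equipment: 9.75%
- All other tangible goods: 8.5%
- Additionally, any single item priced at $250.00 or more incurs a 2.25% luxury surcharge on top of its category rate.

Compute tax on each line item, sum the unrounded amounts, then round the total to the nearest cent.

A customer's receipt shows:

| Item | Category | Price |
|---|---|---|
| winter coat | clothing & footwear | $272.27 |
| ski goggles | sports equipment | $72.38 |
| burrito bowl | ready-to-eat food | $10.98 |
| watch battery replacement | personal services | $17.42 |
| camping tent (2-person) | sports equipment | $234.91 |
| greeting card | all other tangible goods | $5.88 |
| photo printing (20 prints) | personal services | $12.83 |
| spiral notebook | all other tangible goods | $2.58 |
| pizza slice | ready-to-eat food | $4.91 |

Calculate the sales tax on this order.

$46.93

Winter coat $272.27: clothing & footwear → 3.25% + 2.25% surcharge = 5.5% → $14.97485
Ski goggles $72.38: sports equipment → 9.75% → $7.05705
Burrito bowl $10.98: ready-to-eat food → 8% → $0.8784
Watch battery replacement $17.42: personal services → 0% → $0.00
Camping tent (2-person) $234.91: sports equipment → 9.75% → $22.903725
Greeting card $5.88: all other tangible goods → 8.5% → $0.4998
Photo printing (20 prints) $12.83: personal services → 0% → $0.00
Spiral notebook $2.58: all other tangible goods → 8.5% → $0.2193
Pizza slice $4.91: ready-to-eat food → 8% → $0.3928
Unrounded tax sum = $46.925925 → $46.93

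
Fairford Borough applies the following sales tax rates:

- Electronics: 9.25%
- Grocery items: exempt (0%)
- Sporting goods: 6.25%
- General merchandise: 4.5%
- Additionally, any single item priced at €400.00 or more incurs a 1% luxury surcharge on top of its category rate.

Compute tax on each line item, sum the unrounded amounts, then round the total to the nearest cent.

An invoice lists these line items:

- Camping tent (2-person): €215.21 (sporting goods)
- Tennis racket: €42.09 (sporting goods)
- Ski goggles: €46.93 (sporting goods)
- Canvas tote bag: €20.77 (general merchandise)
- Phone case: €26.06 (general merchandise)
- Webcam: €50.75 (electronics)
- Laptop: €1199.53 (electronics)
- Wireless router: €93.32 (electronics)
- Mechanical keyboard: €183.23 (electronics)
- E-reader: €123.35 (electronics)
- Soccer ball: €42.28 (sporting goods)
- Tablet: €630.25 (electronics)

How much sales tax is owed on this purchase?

Camping tent (2-person) €215.21: sporting goods → 6.25% → €13.450625
Tennis racket €42.09: sporting goods → 6.25% → €2.630625
Ski goggles €46.93: sporting goods → 6.25% → €2.933125
Canvas tote bag €20.77: general merchandise → 4.5% → €0.93465
Phone case €26.06: general merchandise → 4.5% → €1.1727
Webcam €50.75: electronics → 9.25% → €4.694375
Laptop €1199.53: electronics → 9.25% + 1% surcharge = 10.25% → €122.951825
Wireless router €93.32: electronics → 9.25% → €8.6321
Mechanical keyboard €183.23: electronics → 9.25% → €16.948775
E-reader €123.35: electronics → 9.25% → €11.409875
Soccer ball €42.28: sporting goods → 6.25% → €2.6425
Tablet €630.25: electronics → 9.25% + 1% surcharge = 10.25% → €64.600625
Unrounded tax sum = €253.0018 → €253.00

€253.00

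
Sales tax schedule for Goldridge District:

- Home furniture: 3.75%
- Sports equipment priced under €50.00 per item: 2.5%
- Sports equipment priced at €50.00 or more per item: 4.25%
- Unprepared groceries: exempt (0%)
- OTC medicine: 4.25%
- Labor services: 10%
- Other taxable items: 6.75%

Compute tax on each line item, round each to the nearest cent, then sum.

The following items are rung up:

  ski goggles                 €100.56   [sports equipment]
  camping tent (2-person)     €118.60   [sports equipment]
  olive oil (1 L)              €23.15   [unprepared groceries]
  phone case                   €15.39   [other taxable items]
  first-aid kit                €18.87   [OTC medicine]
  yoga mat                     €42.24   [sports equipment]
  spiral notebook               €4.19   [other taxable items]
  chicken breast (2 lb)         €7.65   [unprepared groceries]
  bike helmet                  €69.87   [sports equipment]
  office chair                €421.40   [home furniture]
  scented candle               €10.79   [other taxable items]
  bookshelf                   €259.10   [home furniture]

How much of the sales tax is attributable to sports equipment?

Ski goggles €100.56: sports equipment, €50.00 or more → 4.25% → €4.27
Camping tent (2-person) €118.60: sports equipment, €50.00 or more → 4.25% → €5.04
Yoga mat €42.24: sports equipment, under €50.00 → 2.5% → €1.06
Bike helmet €69.87: sports equipment, €50.00 or more → 4.25% → €2.97
Tax on sports equipment = €4.27 + €5.04 + €1.06 + €2.97 = €13.34

€13.34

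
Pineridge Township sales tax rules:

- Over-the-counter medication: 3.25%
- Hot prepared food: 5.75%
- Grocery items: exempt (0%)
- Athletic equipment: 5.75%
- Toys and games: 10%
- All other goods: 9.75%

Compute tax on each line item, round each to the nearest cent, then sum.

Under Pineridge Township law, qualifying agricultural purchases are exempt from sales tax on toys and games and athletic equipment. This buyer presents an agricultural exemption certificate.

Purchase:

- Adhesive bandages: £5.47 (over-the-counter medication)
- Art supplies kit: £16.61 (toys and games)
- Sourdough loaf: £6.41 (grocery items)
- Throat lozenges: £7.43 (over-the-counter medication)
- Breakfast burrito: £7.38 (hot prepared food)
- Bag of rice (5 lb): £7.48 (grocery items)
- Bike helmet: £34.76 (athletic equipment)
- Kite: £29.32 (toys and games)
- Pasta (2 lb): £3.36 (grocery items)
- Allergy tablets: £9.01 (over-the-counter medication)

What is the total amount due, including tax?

Adhesive bandages £5.47: over-the-counter medication → 3.25% → £0.18
Art supplies kit £16.61: toys and games, buyer-exempt → 0% → £0.00
Sourdough loaf £6.41: grocery items → 0% → £0.00
Throat lozenges £7.43: over-the-counter medication → 3.25% → £0.24
Breakfast burrito £7.38: hot prepared food → 5.75% → £0.42
Bag of rice (5 lb) £7.48: grocery items → 0% → £0.00
Bike helmet £34.76: athletic equipment, buyer-exempt → 0% → £0.00
Kite £29.32: toys and games, buyer-exempt → 0% → £0.00
Pasta (2 lb) £3.36: grocery items → 0% → £0.00
Allergy tablets £9.01: over-the-counter medication → 3.25% → £0.29
Subtotal = £127.23; tax = £1.13; total due = £128.36

£128.36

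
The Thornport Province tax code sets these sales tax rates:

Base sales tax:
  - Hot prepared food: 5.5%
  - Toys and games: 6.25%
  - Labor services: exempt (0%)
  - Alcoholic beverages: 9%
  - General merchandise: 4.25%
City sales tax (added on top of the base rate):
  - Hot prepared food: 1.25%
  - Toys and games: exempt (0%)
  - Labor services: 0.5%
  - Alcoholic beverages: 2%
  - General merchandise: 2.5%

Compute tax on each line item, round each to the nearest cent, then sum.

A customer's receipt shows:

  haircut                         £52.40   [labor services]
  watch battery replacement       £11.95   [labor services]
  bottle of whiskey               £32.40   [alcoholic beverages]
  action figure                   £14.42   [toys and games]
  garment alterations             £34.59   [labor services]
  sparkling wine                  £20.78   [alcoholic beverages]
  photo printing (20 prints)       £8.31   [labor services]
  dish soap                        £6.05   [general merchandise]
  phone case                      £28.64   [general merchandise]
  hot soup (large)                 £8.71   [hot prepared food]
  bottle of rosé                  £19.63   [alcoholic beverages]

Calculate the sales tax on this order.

£12.37

Haircut £52.40: labor services → 0% + 0.5% city = 0.5% → £0.26
Watch battery replacement £11.95: labor services → 0% + 0.5% city = 0.5% → £0.06
Bottle of whiskey £32.40: alcoholic beverages → 9% + 2% city = 11% → £3.56
Action figure £14.42: toys and games → 6.25% + 0% city = 6.25% → £0.90
Garment alterations £34.59: labor services → 0% + 0.5% city = 0.5% → £0.17
Sparkling wine £20.78: alcoholic beverages → 9% + 2% city = 11% → £2.29
Photo printing (20 prints) £8.31: labor services → 0% + 0.5% city = 0.5% → £0.04
Dish soap £6.05: general merchandise → 4.25% + 2.5% city = 6.75% → £0.41
Phone case £28.64: general merchandise → 4.25% + 2.5% city = 6.75% → £1.93
Hot soup (large) £8.71: hot prepared food → 5.5% + 1.25% city = 6.75% → £0.59
Bottle of rosé £19.63: alcoholic beverages → 9% + 2% city = 11% → £2.16
Total tax = £0.26 + £0.06 + £3.56 + £0.90 + £0.17 + £2.29 + £0.04 + £0.41 + £1.93 + £0.59 + £2.16 = £12.37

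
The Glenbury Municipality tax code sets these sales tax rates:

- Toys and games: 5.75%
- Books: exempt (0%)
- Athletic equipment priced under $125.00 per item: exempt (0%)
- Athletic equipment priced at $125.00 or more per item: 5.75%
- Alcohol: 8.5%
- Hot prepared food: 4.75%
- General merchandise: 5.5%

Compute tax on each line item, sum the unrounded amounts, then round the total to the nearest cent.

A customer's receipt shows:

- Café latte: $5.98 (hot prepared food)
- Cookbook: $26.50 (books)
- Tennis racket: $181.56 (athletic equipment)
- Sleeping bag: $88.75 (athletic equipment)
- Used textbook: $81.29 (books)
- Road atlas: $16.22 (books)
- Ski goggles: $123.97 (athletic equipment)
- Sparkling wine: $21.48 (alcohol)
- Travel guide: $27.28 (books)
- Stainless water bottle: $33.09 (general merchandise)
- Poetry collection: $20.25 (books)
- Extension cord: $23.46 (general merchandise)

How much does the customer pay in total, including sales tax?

Café latte $5.98: hot prepared food → 4.75% → $0.28405
Cookbook $26.50: books → 0% → $0.00
Tennis racket $181.56: athletic equipment, $125.00 or more → 5.75% → $10.4397
Sleeping bag $88.75: athletic equipment, under $125.00 → 0% → $0.00
Used textbook $81.29: books → 0% → $0.00
Road atlas $16.22: books → 0% → $0.00
Ski goggles $123.97: athletic equipment, under $125.00 → 0% → $0.00
Sparkling wine $21.48: alcohol → 8.5% → $1.8258
Travel guide $27.28: books → 0% → $0.00
Stainless water bottle $33.09: general merchandise → 5.5% → $1.81995
Poetry collection $20.25: books → 0% → $0.00
Extension cord $23.46: general merchandise → 5.5% → $1.2903
Subtotal = $649.83; unrounded tax = $15.6598 → $15.66; total due = $665.49

$665.49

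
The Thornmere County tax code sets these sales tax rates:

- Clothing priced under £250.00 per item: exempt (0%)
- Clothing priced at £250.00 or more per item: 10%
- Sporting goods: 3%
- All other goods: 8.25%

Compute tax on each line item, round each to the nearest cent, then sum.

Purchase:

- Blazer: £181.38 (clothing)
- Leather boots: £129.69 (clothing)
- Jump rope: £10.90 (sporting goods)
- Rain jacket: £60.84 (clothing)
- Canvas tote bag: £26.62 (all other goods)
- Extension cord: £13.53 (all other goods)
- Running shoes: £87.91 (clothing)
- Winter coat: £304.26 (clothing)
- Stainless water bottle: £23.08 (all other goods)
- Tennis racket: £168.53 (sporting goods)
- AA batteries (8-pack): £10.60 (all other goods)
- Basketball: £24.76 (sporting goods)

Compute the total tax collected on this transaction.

£42.65

Blazer £181.38: clothing, under £250.00 → 0% → £0.00
Leather boots £129.69: clothing, under £250.00 → 0% → £0.00
Jump rope £10.90: sporting goods → 3% → £0.33
Rain jacket £60.84: clothing, under £250.00 → 0% → £0.00
Canvas tote bag £26.62: all other goods → 8.25% → £2.20
Extension cord £13.53: all other goods → 8.25% → £1.12
Running shoes £87.91: clothing, under £250.00 → 0% → £0.00
Winter coat £304.26: clothing, £250.00 or more → 10% → £30.43
Stainless water bottle £23.08: all other goods → 8.25% → £1.90
Tennis racket £168.53: sporting goods → 3% → £5.06
AA batteries (8-pack) £10.60: all other goods → 8.25% → £0.87
Basketball £24.76: sporting goods → 3% → £0.74
Total tax = £0.33 + £2.20 + £1.12 + £30.43 + £1.90 + £5.06 + £0.87 + £0.74 = £42.65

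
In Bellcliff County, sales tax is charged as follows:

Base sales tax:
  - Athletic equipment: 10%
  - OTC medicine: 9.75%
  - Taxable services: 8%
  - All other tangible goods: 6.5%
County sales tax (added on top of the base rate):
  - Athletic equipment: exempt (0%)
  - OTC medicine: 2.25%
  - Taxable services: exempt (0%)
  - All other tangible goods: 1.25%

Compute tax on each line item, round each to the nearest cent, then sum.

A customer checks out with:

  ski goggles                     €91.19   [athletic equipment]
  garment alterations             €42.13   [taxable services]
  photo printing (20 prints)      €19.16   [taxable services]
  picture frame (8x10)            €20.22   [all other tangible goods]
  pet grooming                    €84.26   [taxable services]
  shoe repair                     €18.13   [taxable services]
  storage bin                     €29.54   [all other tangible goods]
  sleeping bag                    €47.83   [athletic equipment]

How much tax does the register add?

Ski goggles €91.19: athletic equipment → 10% + 0% county = 10% → €9.12
Garment alterations €42.13: taxable services → 8% + 0% county = 8% → €3.37
Photo printing (20 prints) €19.16: taxable services → 8% + 0% county = 8% → €1.53
Picture frame (8x10) €20.22: all other tangible goods → 6.5% + 1.25% county = 7.75% → €1.57
Pet grooming €84.26: taxable services → 8% + 0% county = 8% → €6.74
Shoe repair €18.13: taxable services → 8% + 0% county = 8% → €1.45
Storage bin €29.54: all other tangible goods → 6.5% + 1.25% county = 7.75% → €2.29
Sleeping bag €47.83: athletic equipment → 10% + 0% county = 10% → €4.78
Total tax = €9.12 + €3.37 + €1.53 + €1.57 + €6.74 + €1.45 + €2.29 + €4.78 = €30.85

€30.85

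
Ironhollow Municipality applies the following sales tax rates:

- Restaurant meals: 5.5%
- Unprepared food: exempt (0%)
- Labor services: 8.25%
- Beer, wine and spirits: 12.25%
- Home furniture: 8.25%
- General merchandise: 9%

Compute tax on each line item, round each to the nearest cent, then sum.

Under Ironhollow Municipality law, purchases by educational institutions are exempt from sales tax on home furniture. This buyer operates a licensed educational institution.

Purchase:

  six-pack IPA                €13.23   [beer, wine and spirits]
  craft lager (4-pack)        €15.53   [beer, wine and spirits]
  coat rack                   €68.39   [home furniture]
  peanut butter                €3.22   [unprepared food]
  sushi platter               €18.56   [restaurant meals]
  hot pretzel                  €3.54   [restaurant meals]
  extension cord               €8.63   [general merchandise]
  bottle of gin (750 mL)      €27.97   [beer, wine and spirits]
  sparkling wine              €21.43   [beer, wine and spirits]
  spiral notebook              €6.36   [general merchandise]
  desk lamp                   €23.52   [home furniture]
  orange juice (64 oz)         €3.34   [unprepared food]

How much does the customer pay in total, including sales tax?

Six-pack IPA €13.23: beer, wine and spirits → 12.25% → €1.62
Craft lager (4-pack) €15.53: beer, wine and spirits → 12.25% → €1.90
Coat rack €68.39: home furniture, buyer-exempt → 0% → €0.00
Peanut butter €3.22: unprepared food → 0% → €0.00
Sushi platter €18.56: restaurant meals → 5.5% → €1.02
Hot pretzel €3.54: restaurant meals → 5.5% → €0.19
Extension cord €8.63: general merchandise → 9% → €0.78
Bottle of gin (750 mL) €27.97: beer, wine and spirits → 12.25% → €3.43
Sparkling wine €21.43: beer, wine and spirits → 12.25% → €2.63
Spiral notebook €6.36: general merchandise → 9% → €0.57
Desk lamp €23.52: home furniture, buyer-exempt → 0% → €0.00
Orange juice (64 oz) €3.34: unprepared food → 0% → €0.00
Subtotal = €213.72; tax = €12.14; total due = €225.86

€225.86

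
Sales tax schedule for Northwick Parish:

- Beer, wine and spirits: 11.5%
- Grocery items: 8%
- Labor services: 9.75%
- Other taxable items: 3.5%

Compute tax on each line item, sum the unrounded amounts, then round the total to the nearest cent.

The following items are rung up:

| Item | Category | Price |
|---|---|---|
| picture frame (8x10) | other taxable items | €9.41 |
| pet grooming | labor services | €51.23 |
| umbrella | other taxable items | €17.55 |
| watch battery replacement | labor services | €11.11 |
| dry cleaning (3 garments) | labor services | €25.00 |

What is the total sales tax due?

€9.46

Picture frame (8x10) €9.41: other taxable items → 3.5% → €0.32935
Pet grooming €51.23: labor services → 9.75% → €4.994925
Umbrella €17.55: other taxable items → 3.5% → €0.61425
Watch battery replacement €11.11: labor services → 9.75% → €1.083225
Dry cleaning (3 garments) €25.00: labor services → 9.75% → €2.4375
Unrounded tax sum = €9.45925 → €9.46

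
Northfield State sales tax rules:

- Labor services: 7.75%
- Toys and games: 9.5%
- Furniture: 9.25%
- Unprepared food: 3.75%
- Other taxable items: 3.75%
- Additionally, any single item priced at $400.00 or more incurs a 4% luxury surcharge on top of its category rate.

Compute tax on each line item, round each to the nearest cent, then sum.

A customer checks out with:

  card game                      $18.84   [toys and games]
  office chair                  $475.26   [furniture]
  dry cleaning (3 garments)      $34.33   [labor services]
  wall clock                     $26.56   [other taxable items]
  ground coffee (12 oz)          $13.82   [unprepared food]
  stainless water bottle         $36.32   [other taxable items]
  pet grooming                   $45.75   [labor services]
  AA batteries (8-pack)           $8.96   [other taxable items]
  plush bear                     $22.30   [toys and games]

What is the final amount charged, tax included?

$758.45

Card game $18.84: toys and games → 9.5% → $1.79
Office chair $475.26: furniture → 9.25% + 4% surcharge = 13.25% → $62.97
Dry cleaning (3 garments) $34.33: labor services → 7.75% → $2.66
Wall clock $26.56: other taxable items → 3.75% → $1.00
Ground coffee (12 oz) $13.82: unprepared food → 3.75% → $0.52
Stainless water bottle $36.32: other taxable items → 3.75% → $1.36
Pet grooming $45.75: labor services → 7.75% → $3.55
AA batteries (8-pack) $8.96: other taxable items → 3.75% → $0.34
Plush bear $22.30: toys and games → 9.5% → $2.12
Subtotal = $682.14; tax = $76.31; total due = $758.45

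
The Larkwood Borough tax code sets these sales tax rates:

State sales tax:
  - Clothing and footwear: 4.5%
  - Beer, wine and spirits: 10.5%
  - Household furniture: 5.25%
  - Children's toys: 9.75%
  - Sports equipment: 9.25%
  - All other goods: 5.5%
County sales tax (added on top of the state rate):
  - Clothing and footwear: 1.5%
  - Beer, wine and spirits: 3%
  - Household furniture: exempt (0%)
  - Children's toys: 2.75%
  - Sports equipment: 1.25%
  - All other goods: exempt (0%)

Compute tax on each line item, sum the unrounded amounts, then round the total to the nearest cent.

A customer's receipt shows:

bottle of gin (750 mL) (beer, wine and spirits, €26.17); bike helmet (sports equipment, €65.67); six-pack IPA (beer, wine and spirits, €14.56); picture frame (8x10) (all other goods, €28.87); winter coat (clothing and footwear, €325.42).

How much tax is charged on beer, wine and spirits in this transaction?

€5.50

Bottle of gin (750 mL) €26.17: beer, wine and spirits → 10.5% + 3% county = 13.5% → €3.53295
Six-pack IPA €14.56: beer, wine and spirits → 10.5% + 3% county = 13.5% → €1.9656
Tax on beer, wine and spirits: unrounded sum = €5.49855 → €5.50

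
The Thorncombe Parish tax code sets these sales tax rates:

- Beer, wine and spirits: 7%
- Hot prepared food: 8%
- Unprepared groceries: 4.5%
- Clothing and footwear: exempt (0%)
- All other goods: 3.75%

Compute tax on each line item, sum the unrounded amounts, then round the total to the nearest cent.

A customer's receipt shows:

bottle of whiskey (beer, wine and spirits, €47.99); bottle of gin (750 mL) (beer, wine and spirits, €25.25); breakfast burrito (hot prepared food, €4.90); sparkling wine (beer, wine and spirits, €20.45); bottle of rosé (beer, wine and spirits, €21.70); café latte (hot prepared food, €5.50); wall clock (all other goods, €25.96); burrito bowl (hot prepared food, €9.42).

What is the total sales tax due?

€10.64

Bottle of whiskey €47.99: beer, wine and spirits → 7% → €3.3593
Bottle of gin (750 mL) €25.25: beer, wine and spirits → 7% → €1.7675
Breakfast burrito €4.90: hot prepared food → 8% → €0.392
Sparkling wine €20.45: beer, wine and spirits → 7% → €1.4315
Bottle of rosé €21.70: beer, wine and spirits → 7% → €1.519
Café latte €5.50: hot prepared food → 8% → €0.44
Wall clock €25.96: all other goods → 3.75% → €0.9735
Burrito bowl €9.42: hot prepared food → 8% → €0.7536
Unrounded tax sum = €10.6364 → €10.64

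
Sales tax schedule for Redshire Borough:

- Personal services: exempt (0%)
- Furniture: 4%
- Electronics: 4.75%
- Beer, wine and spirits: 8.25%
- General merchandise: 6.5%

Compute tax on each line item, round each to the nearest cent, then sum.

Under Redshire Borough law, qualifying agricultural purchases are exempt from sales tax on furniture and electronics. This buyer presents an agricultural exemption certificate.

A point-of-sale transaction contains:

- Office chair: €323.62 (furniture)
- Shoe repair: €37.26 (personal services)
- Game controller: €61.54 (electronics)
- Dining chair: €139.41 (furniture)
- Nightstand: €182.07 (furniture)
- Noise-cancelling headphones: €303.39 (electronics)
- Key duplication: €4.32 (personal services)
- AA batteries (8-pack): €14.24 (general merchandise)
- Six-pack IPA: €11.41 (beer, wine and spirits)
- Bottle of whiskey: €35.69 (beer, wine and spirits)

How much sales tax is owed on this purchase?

Office chair €323.62: furniture, buyer-exempt → 0% → €0.00
Shoe repair €37.26: personal services → 0% → €0.00
Game controller €61.54: electronics, buyer-exempt → 0% → €0.00
Dining chair €139.41: furniture, buyer-exempt → 0% → €0.00
Nightstand €182.07: furniture, buyer-exempt → 0% → €0.00
Noise-cancelling headphones €303.39: electronics, buyer-exempt → 0% → €0.00
Key duplication €4.32: personal services → 0% → €0.00
AA batteries (8-pack) €14.24: general merchandise → 6.5% → €0.93
Six-pack IPA €11.41: beer, wine and spirits → 8.25% → €0.94
Bottle of whiskey €35.69: beer, wine and spirits → 8.25% → €2.94
Total tax = €0.93 + €0.94 + €2.94 = €4.81

€4.81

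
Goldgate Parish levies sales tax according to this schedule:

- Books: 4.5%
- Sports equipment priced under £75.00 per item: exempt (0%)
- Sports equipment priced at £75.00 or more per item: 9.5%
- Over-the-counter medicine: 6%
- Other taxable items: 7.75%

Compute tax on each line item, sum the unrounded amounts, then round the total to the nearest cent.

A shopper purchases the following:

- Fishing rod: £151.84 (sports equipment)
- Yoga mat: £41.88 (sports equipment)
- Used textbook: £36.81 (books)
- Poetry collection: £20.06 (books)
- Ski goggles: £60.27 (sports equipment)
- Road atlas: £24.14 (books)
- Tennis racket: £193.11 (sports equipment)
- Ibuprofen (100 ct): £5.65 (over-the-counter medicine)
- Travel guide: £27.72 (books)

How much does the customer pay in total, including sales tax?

£599.48

Fishing rod £151.84: sports equipment, £75.00 or more → 9.5% → £14.4248
Yoga mat £41.88: sports equipment, under £75.00 → 0% → £0.00
Used textbook £36.81: books → 4.5% → £1.65645
Poetry collection £20.06: books → 4.5% → £0.9027
Ski goggles £60.27: sports equipment, under £75.00 → 0% → £0.00
Road atlas £24.14: books → 4.5% → £1.0863
Tennis racket £193.11: sports equipment, £75.00 or more → 9.5% → £18.34545
Ibuprofen (100 ct) £5.65: over-the-counter medicine → 6% → £0.339
Travel guide £27.72: books → 4.5% → £1.2474
Subtotal = £561.48; unrounded tax = £38.0021 → £38.00; total due = £599.48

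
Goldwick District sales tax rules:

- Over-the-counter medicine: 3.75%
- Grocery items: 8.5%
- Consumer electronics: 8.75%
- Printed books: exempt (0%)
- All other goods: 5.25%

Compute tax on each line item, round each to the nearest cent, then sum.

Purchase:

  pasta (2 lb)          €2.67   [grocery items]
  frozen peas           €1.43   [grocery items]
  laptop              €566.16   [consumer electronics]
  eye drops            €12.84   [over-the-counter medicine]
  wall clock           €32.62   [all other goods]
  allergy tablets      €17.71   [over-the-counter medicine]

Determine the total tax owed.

€52.74

Pasta (2 lb) €2.67: grocery items → 8.5% → €0.23
Frozen peas €1.43: grocery items → 8.5% → €0.12
Laptop €566.16: consumer electronics → 8.75% → €49.54
Eye drops €12.84: over-the-counter medicine → 3.75% → €0.48
Wall clock €32.62: all other goods → 5.25% → €1.71
Allergy tablets €17.71: over-the-counter medicine → 3.75% → €0.66
Total tax = €0.23 + €0.12 + €49.54 + €0.48 + €1.71 + €0.66 = €52.74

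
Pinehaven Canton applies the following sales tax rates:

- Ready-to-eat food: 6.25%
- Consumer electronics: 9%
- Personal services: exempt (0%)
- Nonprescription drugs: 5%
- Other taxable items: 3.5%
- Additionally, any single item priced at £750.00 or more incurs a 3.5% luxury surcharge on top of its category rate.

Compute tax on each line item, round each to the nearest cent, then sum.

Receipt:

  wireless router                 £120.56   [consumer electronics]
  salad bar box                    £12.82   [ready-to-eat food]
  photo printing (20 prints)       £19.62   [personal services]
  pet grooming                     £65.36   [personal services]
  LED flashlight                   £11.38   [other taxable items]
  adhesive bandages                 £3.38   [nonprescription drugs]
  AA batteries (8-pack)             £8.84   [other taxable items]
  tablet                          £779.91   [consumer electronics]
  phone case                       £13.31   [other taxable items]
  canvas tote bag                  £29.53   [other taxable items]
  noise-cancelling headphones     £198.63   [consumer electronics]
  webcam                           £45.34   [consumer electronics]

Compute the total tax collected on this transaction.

Wireless router £120.56: consumer electronics → 9% → £10.85
Salad bar box £12.82: ready-to-eat food → 6.25% → £0.80
Photo printing (20 prints) £19.62: personal services → 0% → £0.00
Pet grooming £65.36: personal services → 0% → £0.00
LED flashlight £11.38: other taxable items → 3.5% → £0.40
Adhesive bandages £3.38: nonprescription drugs → 5% → £0.17
AA batteries (8-pack) £8.84: other taxable items → 3.5% → £0.31
Tablet £779.91: consumer electronics → 9% + 3.5% surcharge = 12.5% → £97.49
Phone case £13.31: other taxable items → 3.5% → £0.47
Canvas tote bag £29.53: other taxable items → 3.5% → £1.03
Noise-cancelling headphones £198.63: consumer electronics → 9% → £17.88
Webcam £45.34: consumer electronics → 9% → £4.08
Total tax = £10.85 + £0.80 + £0.40 + £0.17 + £0.31 + £97.49 + £0.47 + £1.03 + £17.88 + £4.08 = £133.48

£133.48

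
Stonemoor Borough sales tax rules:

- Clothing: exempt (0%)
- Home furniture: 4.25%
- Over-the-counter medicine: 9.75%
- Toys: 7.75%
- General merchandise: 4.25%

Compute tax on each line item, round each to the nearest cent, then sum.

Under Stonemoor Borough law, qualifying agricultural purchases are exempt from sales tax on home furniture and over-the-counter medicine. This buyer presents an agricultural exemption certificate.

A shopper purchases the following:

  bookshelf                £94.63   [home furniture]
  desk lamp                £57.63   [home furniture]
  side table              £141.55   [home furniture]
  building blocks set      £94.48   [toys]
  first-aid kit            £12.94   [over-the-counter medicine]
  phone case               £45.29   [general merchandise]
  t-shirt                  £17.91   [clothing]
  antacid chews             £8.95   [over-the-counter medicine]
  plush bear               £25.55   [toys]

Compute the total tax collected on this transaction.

Bookshelf £94.63: home furniture, buyer-exempt → 0% → £0.00
Desk lamp £57.63: home furniture, buyer-exempt → 0% → £0.00
Side table £141.55: home furniture, buyer-exempt → 0% → £0.00
Building blocks set £94.48: toys → 7.75% → £7.32
First-aid kit £12.94: over-the-counter medicine, buyer-exempt → 0% → £0.00
Phone case £45.29: general merchandise → 4.25% → £1.92
T-shirt £17.91: clothing → 0% → £0.00
Antacid chews £8.95: over-the-counter medicine, buyer-exempt → 0% → £0.00
Plush bear £25.55: toys → 7.75% → £1.98
Total tax = £7.32 + £1.92 + £1.98 = £11.22

£11.22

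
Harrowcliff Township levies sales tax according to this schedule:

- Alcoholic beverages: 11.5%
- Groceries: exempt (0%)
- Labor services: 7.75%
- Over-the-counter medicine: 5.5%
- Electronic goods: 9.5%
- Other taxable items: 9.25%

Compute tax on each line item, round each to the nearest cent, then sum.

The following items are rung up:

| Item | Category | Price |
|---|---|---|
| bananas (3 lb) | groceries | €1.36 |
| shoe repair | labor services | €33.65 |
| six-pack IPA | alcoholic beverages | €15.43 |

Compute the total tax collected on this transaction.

Bananas (3 lb) €1.36: groceries → 0% → €0.00
Shoe repair €33.65: labor services → 7.75% → €2.61
Six-pack IPA €15.43: alcoholic beverages → 11.5% → €1.77
Total tax = €2.61 + €1.77 = €4.38

€4.38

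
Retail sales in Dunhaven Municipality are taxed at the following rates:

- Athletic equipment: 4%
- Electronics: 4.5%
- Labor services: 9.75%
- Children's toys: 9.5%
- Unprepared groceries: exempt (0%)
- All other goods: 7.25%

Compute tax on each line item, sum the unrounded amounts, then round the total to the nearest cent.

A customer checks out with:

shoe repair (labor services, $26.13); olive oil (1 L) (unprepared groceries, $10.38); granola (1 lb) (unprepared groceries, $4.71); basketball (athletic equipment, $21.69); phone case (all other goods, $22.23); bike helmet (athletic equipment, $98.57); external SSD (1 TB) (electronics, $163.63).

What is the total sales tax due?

$16.33

Shoe repair $26.13: labor services → 9.75% → $2.547675
Olive oil (1 L) $10.38: unprepared groceries → 0% → $0.00
Granola (1 lb) $4.71: unprepared groceries → 0% → $0.00
Basketball $21.69: athletic equipment → 4% → $0.8676
Phone case $22.23: all other goods → 7.25% → $1.611675
Bike helmet $98.57: athletic equipment → 4% → $3.9428
External SSD (1 TB) $163.63: electronics → 4.5% → $7.36335
Unrounded tax sum = $16.3331 → $16.33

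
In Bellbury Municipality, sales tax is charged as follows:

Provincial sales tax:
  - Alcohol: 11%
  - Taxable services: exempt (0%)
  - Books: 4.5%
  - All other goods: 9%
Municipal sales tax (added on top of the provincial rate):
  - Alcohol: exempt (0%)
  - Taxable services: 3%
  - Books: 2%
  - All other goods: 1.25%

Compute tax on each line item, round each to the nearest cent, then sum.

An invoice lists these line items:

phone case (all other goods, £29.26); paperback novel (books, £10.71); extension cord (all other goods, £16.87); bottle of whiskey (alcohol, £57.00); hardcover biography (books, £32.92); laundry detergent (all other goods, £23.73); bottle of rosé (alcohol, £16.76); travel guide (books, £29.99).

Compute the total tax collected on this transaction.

Phone case £29.26: all other goods → 9% + 1.25% municipal = 10.25% → £3.00
Paperback novel £10.71: books → 4.5% + 2% municipal = 6.5% → £0.70
Extension cord £16.87: all other goods → 9% + 1.25% municipal = 10.25% → £1.73
Bottle of whiskey £57.00: alcohol → 11% + 0% municipal = 11% → £6.27
Hardcover biography £32.92: books → 4.5% + 2% municipal = 6.5% → £2.14
Laundry detergent £23.73: all other goods → 9% + 1.25% municipal = 10.25% → £2.43
Bottle of rosé £16.76: alcohol → 11% + 0% municipal = 11% → £1.84
Travel guide £29.99: books → 4.5% + 2% municipal = 6.5% → £1.95
Total tax = £3.00 + £0.70 + £1.73 + £6.27 + £2.14 + £2.43 + £1.84 + £1.95 = £20.06

£20.06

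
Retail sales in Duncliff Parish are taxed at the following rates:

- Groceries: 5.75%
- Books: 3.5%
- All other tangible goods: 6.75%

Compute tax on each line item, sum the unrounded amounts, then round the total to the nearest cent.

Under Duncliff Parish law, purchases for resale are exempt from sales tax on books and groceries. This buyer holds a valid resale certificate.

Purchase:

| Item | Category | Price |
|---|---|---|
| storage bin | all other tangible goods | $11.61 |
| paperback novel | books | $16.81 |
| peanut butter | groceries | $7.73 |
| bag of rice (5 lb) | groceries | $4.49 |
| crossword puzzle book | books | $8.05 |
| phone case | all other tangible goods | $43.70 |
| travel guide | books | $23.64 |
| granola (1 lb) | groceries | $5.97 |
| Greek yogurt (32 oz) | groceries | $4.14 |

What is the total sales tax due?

Storage bin $11.61: all other tangible goods → 6.75% → $0.783675
Paperback novel $16.81: books, buyer-exempt → 0% → $0.00
Peanut butter $7.73: groceries, buyer-exempt → 0% → $0.00
Bag of rice (5 lb) $4.49: groceries, buyer-exempt → 0% → $0.00
Crossword puzzle book $8.05: books, buyer-exempt → 0% → $0.00
Phone case $43.70: all other tangible goods → 6.75% → $2.94975
Travel guide $23.64: books, buyer-exempt → 0% → $0.00
Granola (1 lb) $5.97: groceries, buyer-exempt → 0% → $0.00
Greek yogurt (32 oz) $4.14: groceries, buyer-exempt → 0% → $0.00
Unrounded tax sum = $3.733425 → $3.73

$3.73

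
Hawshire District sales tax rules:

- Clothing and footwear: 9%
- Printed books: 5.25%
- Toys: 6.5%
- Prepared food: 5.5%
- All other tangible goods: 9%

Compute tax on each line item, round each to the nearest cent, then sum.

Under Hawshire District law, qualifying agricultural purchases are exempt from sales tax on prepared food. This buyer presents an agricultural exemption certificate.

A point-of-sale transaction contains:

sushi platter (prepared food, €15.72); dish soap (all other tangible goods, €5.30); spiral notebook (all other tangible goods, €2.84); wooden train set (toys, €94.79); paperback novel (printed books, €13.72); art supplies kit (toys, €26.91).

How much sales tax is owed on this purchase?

€9.37

Sushi platter €15.72: prepared food, buyer-exempt → 0% → €0.00
Dish soap €5.30: all other tangible goods → 9% → €0.48
Spiral notebook €2.84: all other tangible goods → 9% → €0.26
Wooden train set €94.79: toys → 6.5% → €6.16
Paperback novel €13.72: printed books → 5.25% → €0.72
Art supplies kit €26.91: toys → 6.5% → €1.75
Total tax = €0.48 + €0.26 + €6.16 + €0.72 + €1.75 = €9.37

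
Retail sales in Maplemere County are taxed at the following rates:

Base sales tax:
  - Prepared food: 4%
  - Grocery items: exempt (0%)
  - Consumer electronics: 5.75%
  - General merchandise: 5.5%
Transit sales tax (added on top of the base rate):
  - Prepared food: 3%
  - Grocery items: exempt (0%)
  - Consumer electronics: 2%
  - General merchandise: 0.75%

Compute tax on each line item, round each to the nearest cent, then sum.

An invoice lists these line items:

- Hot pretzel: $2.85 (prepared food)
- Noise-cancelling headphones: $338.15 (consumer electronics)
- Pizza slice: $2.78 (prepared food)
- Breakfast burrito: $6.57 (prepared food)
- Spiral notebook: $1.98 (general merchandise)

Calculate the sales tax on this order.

$27.18

Hot pretzel $2.85: prepared food → 4% + 3% transit = 7% → $0.20
Noise-cancelling headphones $338.15: consumer electronics → 5.75% + 2% transit = 7.75% → $26.21
Pizza slice $2.78: prepared food → 4% + 3% transit = 7% → $0.19
Breakfast burrito $6.57: prepared food → 4% + 3% transit = 7% → $0.46
Spiral notebook $1.98: general merchandise → 5.5% + 0.75% transit = 6.25% → $0.12
Total tax = $0.20 + $26.21 + $0.19 + $0.46 + $0.12 = $27.18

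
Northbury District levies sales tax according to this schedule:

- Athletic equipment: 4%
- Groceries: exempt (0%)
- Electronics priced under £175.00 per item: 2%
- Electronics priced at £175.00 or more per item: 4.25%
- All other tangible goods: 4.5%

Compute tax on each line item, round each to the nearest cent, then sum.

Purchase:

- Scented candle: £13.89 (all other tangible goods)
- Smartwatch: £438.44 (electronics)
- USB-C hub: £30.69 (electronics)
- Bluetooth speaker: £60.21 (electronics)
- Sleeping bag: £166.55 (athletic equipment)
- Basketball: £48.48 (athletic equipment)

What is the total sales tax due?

Scented candle £13.89: all other tangible goods → 4.5% → £0.63
Smartwatch £438.44: electronics, £175.00 or more → 4.25% → £18.63
USB-C hub £30.69: electronics, under £175.00 → 2% → £0.61
Bluetooth speaker £60.21: electronics, under £175.00 → 2% → £1.20
Sleeping bag £166.55: athletic equipment → 4% → £6.66
Basketball £48.48: athletic equipment → 4% → £1.94
Total tax = £0.63 + £18.63 + £0.61 + £1.20 + £6.66 + £1.94 = £29.67

£29.67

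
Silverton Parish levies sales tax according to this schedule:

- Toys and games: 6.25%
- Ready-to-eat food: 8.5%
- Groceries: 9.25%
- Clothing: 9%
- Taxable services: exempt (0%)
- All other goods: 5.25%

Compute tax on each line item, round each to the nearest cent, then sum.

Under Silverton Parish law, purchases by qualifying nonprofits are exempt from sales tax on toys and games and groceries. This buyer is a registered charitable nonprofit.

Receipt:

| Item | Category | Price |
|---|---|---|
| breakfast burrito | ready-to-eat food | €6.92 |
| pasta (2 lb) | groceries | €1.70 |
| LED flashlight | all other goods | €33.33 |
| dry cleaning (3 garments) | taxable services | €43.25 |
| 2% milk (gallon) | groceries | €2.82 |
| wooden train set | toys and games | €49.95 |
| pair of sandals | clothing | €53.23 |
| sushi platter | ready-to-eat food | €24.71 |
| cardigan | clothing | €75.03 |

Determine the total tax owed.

Breakfast burrito €6.92: ready-to-eat food → 8.5% → €0.59
Pasta (2 lb) €1.70: groceries, buyer-exempt → 0% → €0.00
LED flashlight €33.33: all other goods → 5.25% → €1.75
Dry cleaning (3 garments) €43.25: taxable services → 0% → €0.00
2% milk (gallon) €2.82: groceries, buyer-exempt → 0% → €0.00
Wooden train set €49.95: toys and games, buyer-exempt → 0% → €0.00
Pair of sandals €53.23: clothing → 9% → €4.79
Sushi platter €24.71: ready-to-eat food → 8.5% → €2.10
Cardigan €75.03: clothing → 9% → €6.75
Total tax = €0.59 + €1.75 + €4.79 + €2.10 + €6.75 = €15.98

€15.98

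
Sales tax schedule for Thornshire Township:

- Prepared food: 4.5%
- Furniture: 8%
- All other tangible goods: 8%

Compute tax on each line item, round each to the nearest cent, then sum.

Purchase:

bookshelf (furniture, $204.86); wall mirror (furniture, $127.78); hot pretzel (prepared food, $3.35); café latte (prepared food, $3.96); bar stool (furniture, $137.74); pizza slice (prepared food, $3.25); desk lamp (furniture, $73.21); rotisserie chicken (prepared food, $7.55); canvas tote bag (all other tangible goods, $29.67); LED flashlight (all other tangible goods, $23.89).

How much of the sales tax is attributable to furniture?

$43.49

Bookshelf $204.86: furniture → 8% → $16.39
Wall mirror $127.78: furniture → 8% → $10.22
Bar stool $137.74: furniture → 8% → $11.02
Desk lamp $73.21: furniture → 8% → $5.86
Tax on furniture = $16.39 + $10.22 + $11.02 + $5.86 = $43.49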